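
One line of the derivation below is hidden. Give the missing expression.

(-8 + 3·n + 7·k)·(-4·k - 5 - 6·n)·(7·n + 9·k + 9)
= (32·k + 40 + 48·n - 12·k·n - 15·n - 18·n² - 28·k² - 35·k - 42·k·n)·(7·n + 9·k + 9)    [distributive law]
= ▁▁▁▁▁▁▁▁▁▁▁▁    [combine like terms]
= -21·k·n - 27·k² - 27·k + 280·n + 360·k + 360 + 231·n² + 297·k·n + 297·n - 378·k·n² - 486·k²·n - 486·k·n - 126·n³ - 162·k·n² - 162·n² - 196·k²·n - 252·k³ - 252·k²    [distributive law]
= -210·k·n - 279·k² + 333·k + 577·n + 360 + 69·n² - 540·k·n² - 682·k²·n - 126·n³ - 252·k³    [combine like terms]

After combine like terms, the bracketed line is:

(-3·k + 40 + 33·n - 54·k·n - 18·n² - 28·k²)·(7·n + 9·k + 9)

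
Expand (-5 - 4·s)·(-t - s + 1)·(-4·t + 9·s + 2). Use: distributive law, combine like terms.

-20·t^2 + 49·s·t + 30·t + 17·s^2 - 43·s - 10 - 16·s·t^2 + 20·s^2·t + 36·s^3

(-5 - 4·s)·(-t - s + 1)·(-4·t + 9·s + 2)
= (5·t + 5·s - 5 + 4·s·t + 4·s^2 - 4·s)·(-4·t + 9·s + 2)    [distributive law]
= (5·t + s - 5 + 4·s·t + 4·s^2)·(-4·t + 9·s + 2)    [combine like terms]
= -20·t^2 + 45·s·t + 10·t - 4·s·t + 9·s^2 + 2·s + 20·t - 45·s - 10 - 16·s·t^2 + 36·s^2·t + 8·s·t - 16·s^2·t + 36·s^3 + 8·s^2    [distributive law]
= -20·t^2 + 49·s·t + 30·t + 17·s^2 - 43·s - 10 - 16·s·t^2 + 20·s^2·t + 36·s^3    [combine like terms]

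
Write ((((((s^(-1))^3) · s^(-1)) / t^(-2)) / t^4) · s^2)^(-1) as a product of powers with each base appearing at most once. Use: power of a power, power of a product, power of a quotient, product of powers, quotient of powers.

((((((s^(-1))^3) · s^(-1)) / t^(-2)) / t^4) · s^2)^(-1)
= ((((((s^(-1))^3) · s^(-1)) / t^(-2)) / t^4)^(-1)) · ((s^2)^(-1))    [power of a product]
= ((((((s^(-1))^3) · s^(-1)) / t^(-2))^(-1)) / ((t^4)^(-1))) · ((s^2)^(-1))    [power of a quotient]
= ((((((s^(-1))^3) · s^(-1))^(-1)) / ((t^(-2))^(-1))) / ((t^4)^(-1))) · ((s^2)^(-1))    [power of a quotient]
= ((((((s^(-1))^3)^(-1)) · ((s^(-1))^(-1))) / ((t^(-2))^(-1))) / ((t^4)^(-1))) · ((s^2)^(-1))    [power of a product]
= (((((s^(-1))^(-3)) · ((s^(-1))^(-1))) / ((t^(-2))^(-1))) / ((t^4)^(-1))) · ((s^2)^(-1))    [power of a power]
= (((s^3 · ((s^(-1))^(-1))) / ((t^(-2))^(-1))) / ((t^4)^(-1))) · ((s^2)^(-1))    [power of a power]
= (((s^3 · s) / ((t^(-2))^(-1))) / ((t^4)^(-1))) · ((s^2)^(-1))    [power of a power]
= ((s^4 / ((t^(-2))^(-1))) / ((t^4)^(-1))) · ((s^2)^(-1))    [product of powers]
= ((s^4 / t^2) / ((t^4)^(-1))) · ((s^2)^(-1))    [power of a power]
= ((s^4 / t^2) / t^(-4)) · ((s^2)^(-1))    [power of a power]
= ((s^4 / t^2) / t^(-4)) · s^(-2)    [power of a power]
= s^2t^2    [quotient of powers; product of powers]

s^2t^2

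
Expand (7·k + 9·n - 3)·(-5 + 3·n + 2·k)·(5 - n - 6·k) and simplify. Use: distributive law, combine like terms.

(7·k + 9·n - 3)·(-5 + 3·n + 2·k)·(5 - n - 6·k)
= (-35·k + 21·k·n + 14·k^2 - 45·n + 27·n^2 + 18·k·n + 15 - 9·n - 6·k)·(5 - n - 6·k)    [distributive law]
= (-41·k + 39·k·n + 14·k^2 - 54·n + 27·n^2 + 15)·(5 - n - 6·k)    [combine like terms]
= -205·k + 41·k·n + 246·k^2 + 195·k·n - 39·k·n^2 - 234·k^2·n + 70·k^2 - 14·k^2·n - 84·k^3 - 270·n + 54·n^2 + 324·k·n + 135·n^2 - 27·n^3 - 162·k·n^2 + 75 - 15·n - 90·k    [distributive law]
= -295·k + 560·k·n + 316·k^2 - 201·k·n^2 - 248·k^2·n - 84·k^3 - 285·n + 189·n^2 - 27·n^3 + 75    [combine like terms]

-295·k + 560·k·n + 316·k^2 - 201·k·n^2 - 248·k^2·n - 84·k^3 - 285·n + 189·n^2 - 27·n^3 + 75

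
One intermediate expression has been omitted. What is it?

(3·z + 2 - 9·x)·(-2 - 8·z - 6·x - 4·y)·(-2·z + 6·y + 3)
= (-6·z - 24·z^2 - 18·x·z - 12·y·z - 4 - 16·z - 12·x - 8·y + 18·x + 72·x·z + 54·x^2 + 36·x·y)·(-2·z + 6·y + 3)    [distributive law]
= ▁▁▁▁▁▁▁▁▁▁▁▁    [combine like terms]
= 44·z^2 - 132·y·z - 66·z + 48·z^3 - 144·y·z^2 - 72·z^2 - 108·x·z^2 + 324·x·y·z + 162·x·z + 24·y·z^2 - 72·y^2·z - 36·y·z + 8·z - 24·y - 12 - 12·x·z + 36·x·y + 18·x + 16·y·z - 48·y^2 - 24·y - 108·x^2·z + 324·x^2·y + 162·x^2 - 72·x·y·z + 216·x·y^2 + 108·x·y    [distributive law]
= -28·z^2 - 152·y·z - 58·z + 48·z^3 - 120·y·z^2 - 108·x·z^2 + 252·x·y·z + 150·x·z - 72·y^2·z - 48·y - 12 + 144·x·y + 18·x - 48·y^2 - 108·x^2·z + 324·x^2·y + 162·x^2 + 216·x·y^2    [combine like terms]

After combine like terms, the bracketed line is:

(-22·z - 24·z^2 + 54·x·z - 12·y·z - 4 + 6·x - 8·y + 54·x^2 + 36·x·y)·(-2·z + 6·y + 3)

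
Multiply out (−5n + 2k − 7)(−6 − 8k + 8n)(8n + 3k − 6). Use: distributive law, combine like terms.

(−5n + 2k − 7)(−6 − 8k + 8n)(8n + 3k − 6)
= (30n + 40kn − 40n^2 − 12k − 16k^2 + 16kn + 42 + 56k − 56n)(8n + 3k − 6)    [distributive law]
= (−26n + 56kn − 40n^2 + 44k − 16k^2 + 42)(8n + 3k − 6)    [combine like terms]
= −208n^2 − 78kn + 156n + 448kn^2 + 168k^2n − 336kn − 320n^3 − 120kn^2 + 240n^2 + 352kn + 132k^2 − 264k − 128k^2n − 48k^3 + 96k^2 + 336n + 126k − 252    [distributive law]
= 32n^2 − 62kn + 492n + 328kn^2 + 40k^2n − 320n^3 + 228k^2 − 138k − 48k^3 − 252    [combine like terms]

32n^2 − 62kn + 492n + 328kn^2 + 40k^2n − 320n^3 + 228k^2 − 138k − 48k^3 − 252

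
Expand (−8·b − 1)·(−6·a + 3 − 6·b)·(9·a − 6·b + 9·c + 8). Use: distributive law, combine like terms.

(−8·b − 1)·(−6·a + 3 − 6·b)·(9·a − 6·b + 9·c + 8)
= (48·a·b − 24·b + 48·b² + 6·a − 3 + 6·b)·(9·a − 6·b + 9·c + 8)    [distributive law]
= (48·a·b − 18·b + 48·b² + 6·a − 3)·(9·a − 6·b + 9·c + 8)    [combine like terms]
= 432·a²·b − 288·a·b² + 432·a·b·c + 384·a·b − 162·a·b + 108·b² − 162·b·c − 144·b + 432·a·b² − 288·b³ + 432·b²·c + 384·b² + 54·a² − 36·a·b + 54·a·c + 48·a − 27·a + 18·b − 27·c − 24    [distributive law]
= 432·a²·b + 144·a·b² + 432·a·b·c + 186·a·b + 492·b² − 162·b·c − 126·b − 288·b³ + 432·b²·c + 54·a² + 54·a·c + 21·a − 27·c − 24    [combine like terms]

432·a²·b + 144·a·b² + 432·a·b·c + 186·a·b + 492·b² − 162·b·c − 126·b − 288·b³ + 432·b²·c + 54·a² + 54·a·c + 21·a − 27·c − 24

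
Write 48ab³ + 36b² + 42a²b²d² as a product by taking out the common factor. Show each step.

6b²(8ab + 6 + 7a²d²)

48ab³ + 36b² + 42a²b²d²
= 6(8ab³ + 6b² + 7a²b²d²)    [factor out 6]
= 6b²(8ab + 6 + 7a²d²)    [factor out b²]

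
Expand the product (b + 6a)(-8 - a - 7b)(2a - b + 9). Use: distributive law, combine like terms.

(b + 6a)(-8 - a - 7b)(2a - b + 9)
= (-8b - ab - 7b^2 - 48a - 6a^2 - 42ab)(2a - b + 9)    [distributive law]
= (-8b - 43ab - 7b^2 - 48a - 6a^2)(2a - b + 9)    [combine like terms]
= -16ab + 8b^2 - 72b - 86a^2b + 43ab^2 - 387ab - 14ab^2 + 7b^3 - 63b^2 - 96a^2 + 48ab - 432a - 12a^3 + 6a^2b - 54a^2    [distributive law]
= -355ab - 55b^2 - 72b - 80a^2b + 29ab^2 + 7b^3 - 150a^2 - 432a - 12a^3    [combine like terms]

-355ab - 55b^2 - 72b - 80a^2b + 29ab^2 + 7b^3 - 150a^2 - 432a - 12a^3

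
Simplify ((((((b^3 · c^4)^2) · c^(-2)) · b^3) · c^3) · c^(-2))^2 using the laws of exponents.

b^18·c^14

((((((b^3 · c^4)^2) · c^(-2)) · b^3) · c^3) · c^(-2))^2
= ((((((b^3 · c^4)^2) · c^(-2)) · b^3) · c^3)^2) · ((c^(-2))^2)    [power of a product]
= ((((((b^3 · c^4)^2) · c^(-2)) · b^3)^2) · ((c^3)^2)) · ((c^(-2))^2)    [power of a product]
= ((((((b^3 · c^4)^2) · c^(-2))^2) · ((b^3)^2)) · ((c^3)^2)) · ((c^(-2))^2)    [power of a product]
= ((((((b^3 · c^4)^2)^2) · ((c^(-2))^2)) · ((b^3)^2)) · ((c^3)^2)) · ((c^(-2))^2)    [power of a product]
= (((((b^3 · c^4)^4) · ((c^(-2))^2)) · ((b^3)^2)) · ((c^3)^2)) · ((c^(-2))^2)    [power of a power]
= ((((((b^3)^4) · ((c^4)^4)) · ((c^(-2))^2)) · ((b^3)^2)) · ((c^3)^2)) · ((c^(-2))^2)    [power of a product]
= ((((b^12 · ((c^4)^4)) · ((c^(-2))^2)) · ((b^3)^2)) · ((c^3)^2)) · ((c^(-2))^2)    [power of a power]
= ((((b^12 · c^16) · ((c^(-2))^2)) · ((b^3)^2)) · ((c^3)^2)) · ((c^(-2))^2)    [power of a power]
= ((((b^12 · c^16) · c^(-4)) · ((b^3)^2)) · ((c^3)^2)) · ((c^(-2))^2)    [power of a power]
= ((((b^12 · c^16) · c^(-4)) · b^6) · ((c^3)^2)) · ((c^(-2))^2)    [power of a power]
= ((((b^12 · c^16) · c^(-4)) · b^6) · c^6) · ((c^(-2))^2)    [power of a power]
= ((((b^12 · c^16) · c^(-4)) · b^6) · c^6) · c^(-4)    [power of a power]
= b^18·c^14    [product of powers]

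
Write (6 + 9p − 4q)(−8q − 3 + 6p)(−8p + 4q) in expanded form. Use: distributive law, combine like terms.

324pq − 144q² + 144p − 72q − 72p² + 984p²q − 640pq² − 432p³ + 128q³

(6 + 9p − 4q)(−8q − 3 + 6p)(−8p + 4q)
= (−48q − 18 + 36p − 72pq − 27p + 54p² + 32q² + 12q − 24pq)(−8p + 4q)    [distributive law]
= (−36q − 18 + 9p − 96pq + 54p² + 32q²)(−8p + 4q)    [combine like terms]
= 288pq − 144q² + 144p − 72q − 72p² + 36pq + 768p²q − 384pq² − 432p³ + 216p²q − 256pq² + 128q³    [distributive law]
= 324pq − 144q² + 144p − 72q − 72p² + 984p²q − 640pq² − 432p³ + 128q³    [combine like terms]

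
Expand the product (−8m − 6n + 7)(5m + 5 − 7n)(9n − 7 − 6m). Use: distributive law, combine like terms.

−516m^2n + 310m^2 + 240m^3 + 247mn − 175m − 18mn^2 − 1005n^2 + 868n + 378n^3 − 245

(−8m − 6n + 7)(5m + 5 − 7n)(9n − 7 − 6m)
= (−40m^2 − 40m + 56mn − 30mn − 30n + 42n^2 + 35m + 35 − 49n)(9n − 7 − 6m)    [distributive law]
= (−40m^2 − 5m + 26mn − 79n + 42n^2 + 35)(9n − 7 − 6m)    [combine like terms]
= −360m^2n + 280m^2 + 240m^3 − 45mn + 35m + 30m^2 + 234mn^2 − 182mn − 156m^2n − 711n^2 + 553n + 474mn + 378n^3 − 294n^2 − 252mn^2 + 315n − 245 − 210m    [distributive law]
= −516m^2n + 310m^2 + 240m^3 + 247mn − 175m − 18mn^2 − 1005n^2 + 868n + 378n^3 − 245    [combine like terms]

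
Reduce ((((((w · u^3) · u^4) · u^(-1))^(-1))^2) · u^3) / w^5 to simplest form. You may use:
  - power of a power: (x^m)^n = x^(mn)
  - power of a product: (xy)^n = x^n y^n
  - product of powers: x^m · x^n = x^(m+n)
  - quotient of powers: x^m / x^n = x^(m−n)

((((((w · u^3) · u^4) · u^(-1))^(-1))^2) · u^3) / w^5
= (((((w · u^3) · u^4) · u^(-1))^(-2)) · u^3) / w^5    [power of a power]
= (((((w · u^3) · u^4)^(-2)) · ((u^(-1))^(-2))) · u^3) / w^5    [power of a product]
= (((((w · u^3)^(-2)) · ((u^4)^(-2))) · ((u^(-1))^(-2))) · u^3) / w^5    [power of a product]
= (((((w^(-2)) · ((u^3)^(-2))) · ((u^4)^(-2))) · ((u^(-1))^(-2))) · u^3) / w^5    [power of a product]
= ((((w^(-2) · u^(-6)) · ((u^4)^(-2))) · ((u^(-1))^(-2))) · u^3) / w^5    [power of a power]
= ((((w^(-2) · u^(-6)) · u^(-8)) · ((u^(-1))^(-2))) · u^3) / w^5    [power of a power]
= ((((w^(-2) · u^(-6)) · u^(-8)) · u^2) · u^3) / w^5    [power of a power]
= u^(-9)w^(-7)    [quotient of powers; product of powers]

u^(-9)w^(-7)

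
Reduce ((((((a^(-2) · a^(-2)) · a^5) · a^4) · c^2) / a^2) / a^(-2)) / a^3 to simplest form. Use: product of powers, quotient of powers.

a^2·c^2

((((((a^(-2) · a^(-2)) · a^5) · a^4) · c^2) / a^2) / a^(-2)) / a^3
= (((((a^(-4) · a^5) · a^4) · c^2) / a^2) / a^(-2)) / a^3    [product of powers]
= ((((a · a^4) · c^2) / a^2) / a^(-2)) / a^3    [product of powers]
= (((a^5 · c^2) / a^2) / a^(-2)) / a^3    [product of powers]
= a^2·c^2    [quotient of powers; product of powers]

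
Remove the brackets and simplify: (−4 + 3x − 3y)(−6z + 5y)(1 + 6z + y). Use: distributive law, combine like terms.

24z + 144z^2 − 78yz − 20y − 35y^2 − 18xz − 108xz^2 + 72xyz + 15xy + 15xy^2 + 108yz^2 − 72y^2z − 15y^3

(−4 + 3x − 3y)(−6z + 5y)(1 + 6z + y)
= (24z − 20y − 18xz + 15xy + 18yz − 15y^2)(1 + 6z + y)    [distributive law]
= 24z + 144z^2 + 24yz − 20y − 120yz − 20y^2 − 18xz − 108xz^2 − 18xyz + 15xy + 90xyz + 15xy^2 + 18yz + 108yz^2 + 18y^2z − 15y^2 − 90y^2z − 15y^3    [distributive law]
= 24z + 144z^2 − 78yz − 20y − 35y^2 − 18xz − 108xz^2 + 72xyz + 15xy + 15xy^2 + 108yz^2 − 72y^2z − 15y^3    [combine like terms]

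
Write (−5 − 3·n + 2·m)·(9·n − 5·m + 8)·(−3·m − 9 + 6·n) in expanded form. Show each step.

156·m·n + 381·n − 171·n^2 − 33·m^2 − 249·m + 360 + 279·m·n^2 − 162·n^3 − 159·m^2·n + 30·m^3

(−5 − 3·n + 2·m)·(9·n − 5·m + 8)·(−3·m − 9 + 6·n)
= (−45·n + 25·m − 40 − 27·n^2 + 15·m·n − 24·n + 18·m·n − 10·m^2 + 16·m)·(−3·m − 9 + 6·n)    [distributive law]
= (−69·n + 41·m − 40 − 27·n^2 + 33·m·n − 10·m^2)·(−3·m − 9 + 6·n)    [combine like terms]
= 207·m·n + 621·n − 414·n^2 − 123·m^2 − 369·m + 246·m·n + 120·m + 360 − 240·n + 81·m·n^2 + 243·n^2 − 162·n^3 − 99·m^2·n − 297·m·n + 198·m·n^2 + 30·m^3 + 90·m^2 − 60·m^2·n    [distributive law]
= 156·m·n + 381·n − 171·n^2 − 33·m^2 − 249·m + 360 + 279·m·n^2 − 162·n^3 − 159·m^2·n + 30·m^3    [combine like terms]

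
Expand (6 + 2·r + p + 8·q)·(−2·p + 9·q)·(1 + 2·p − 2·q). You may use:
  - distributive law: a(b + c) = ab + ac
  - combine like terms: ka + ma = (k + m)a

−12·p − 26·p² + 125·p·q + 54·q − 36·q² − 4·p·r − 8·p²·r + 44·p·q·r + 18·q·r − 36·q²·r − 4·p³ − 10·p²·q + 158·p·q² − 144·q³

(6 + 2·r + p + 8·q)·(−2·p + 9·q)·(1 + 2·p − 2·q)
= (−12·p + 54·q − 4·p·r + 18·q·r − 2·p² + 9·p·q − 16·p·q + 72·q²)·(1 + 2·p − 2·q)    [distributive law]
= (−12·p + 54·q − 4·p·r + 18·q·r − 2·p² − 7·p·q + 72·q²)·(1 + 2·p − 2·q)    [combine like terms]
= −12·p − 24·p² + 24·p·q + 54·q + 108·p·q − 108·q² − 4·p·r − 8·p²·r + 8·p·q·r + 18·q·r + 36·p·q·r − 36·q²·r − 2·p² − 4·p³ + 4·p²·q − 7·p·q − 14·p²·q + 14·p·q² + 72·q² + 144·p·q² − 144·q³    [distributive law]
= −12·p − 26·p² + 125·p·q + 54·q − 36·q² − 4·p·r − 8·p²·r + 44·p·q·r + 18·q·r − 36·q²·r − 4·p³ − 10·p²·q + 158·p·q² − 144·q³    [combine like terms]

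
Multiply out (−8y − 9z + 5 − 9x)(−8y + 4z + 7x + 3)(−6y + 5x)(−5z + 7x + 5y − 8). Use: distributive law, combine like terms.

(−8y − 9z + 5 − 9x)(−8y + 4z + 7x + 3)(−6y + 5x)(−5z + 7x + 5y − 8)
= (64y² − 32yz − 56xy − 24y + 72yz − 36z² − 63xz − 27z − 40y + 20z + 35x + 15 + 72xy − 36xz − 63x² − 27x)(−6y + 5x)(−5z + 7x + 5y − 8)    [distributive law]
= (64y² + 40yz + 16xy − 64y − 36z² − 99xz − 7z + 8x + 15 − 63x²)(−6y + 5x)(−5z + 7x + 5y − 8)    [combine like terms]
= (−384y³ + 320xy² − 240y²z + 200xyz − 96xy² + 80x²y + 384y² − 320xy + 216yz² − 180xz² + 594xyz − 495x²z + 42yz − 35xz − 48xy + 40x² − 90y + 75x + 378x²y − 315x³)(−5z + 7x + 5y − 8)    [distributive law]
= (−384y³ + 224xy² − 240y²z + 794xyz + 458x²y + 384y² − 368xy + 216yz² − 180xz² − 495x²z + 42yz − 35xz + 40x² − 90y + 75x − 315x³)(−5z + 7x + 5y − 8)    [combine like terms]
= 1920y³z − 2688xy³ − 1920y⁴ + 3072y³ − 1120xy²z + 1568x²y² + 1120xy³ − 1792xy² + 1200y²z² − 1680xy²z − 1200y³z + 1920y²z − 3970xyz² + 5558x²yz + 3970xy²z − 6352xyz − 2290x²yz + 3206x³y + 2290x²y² − 3664x²y − 1920y²z + 2688xy² + 1920y³ − 3072y² + 1840xyz − 2576x²y − 1840xy² + 2944xy − 1080yz³ + 1512xyz² + 1080y²z² − 1728yz² + 900xz³ − 1260x²z² − 900xyz² + 1440xz² + 2475x²z² − 3465x³z − 2475x²yz + 3960x²z − 210yz² + 294xyz + 210y²z − 336yz + 175xz² − 245x²z − 175xyz + 280xz − 200x²z + 280x³ + 200x²y − 320x² + 450yz − 630xy − 450y² + 720y − 375xz + 525x² + 375xy − 600x + 1575x³z − 2205x⁴ − 1575x³y + 2520x³    [distributive law]
= 720y³z − 1568xy³ − 1920y⁴ + 4992y³ + 1170xy²z + 3858x²y² − 944xy² + 2280y²z² + 210y²z − 3358xyz² + 793x²yz − 4393xyz + 1631x³y − 6040x²y − 3522y² + 2689xy − 1080yz³ − 1938yz² + 900xz³ + 1215x²z² + 1615xz² − 1890x³z + 3515x²z + 114yz − 95xz + 2800x³ + 205x² + 720y − 600x − 2205x⁴    [combine like terms]

720y³z − 1568xy³ − 1920y⁴ + 4992y³ + 1170xy²z + 3858x²y² − 944xy² + 2280y²z² + 210y²z − 3358xyz² + 793x²yz − 4393xyz + 1631x³y − 6040x²y − 3522y² + 2689xy − 1080yz³ − 1938yz² + 900xz³ + 1215x²z² + 1615xz² − 1890x³z + 3515x²z + 114yz − 95xz + 2800x³ + 205x² + 720y − 600x − 2205x⁴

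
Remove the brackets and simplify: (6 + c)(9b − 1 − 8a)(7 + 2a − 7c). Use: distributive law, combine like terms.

(6 + c)(9b − 1 − 8a)(7 + 2a − 7c)
= (54b − 6 − 48a + 9bc − c − 8ac)(7 + 2a − 7c)    [distributive law]
= 378b + 108ab − 378bc − 42 − 12a + 42c − 336a − 96a^2 + 336ac + 63bc + 18abc − 63bc^2 − 7c − 2ac + 7c^2 − 56ac − 16a^2c + 56ac^2    [distributive law]
= 378b + 108ab − 315bc − 42 − 348a + 35c − 96a^2 + 278ac + 18abc − 63bc^2 + 7c^2 − 16a^2c + 56ac^2    [combine like terms]

378b + 108ab − 315bc − 42 − 348a + 35c − 96a^2 + 278ac + 18abc − 63bc^2 + 7c^2 − 16a^2c + 56ac^2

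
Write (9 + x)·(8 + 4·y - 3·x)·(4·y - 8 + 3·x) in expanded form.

(9 + x)·(8 + 4·y - 3·x)·(4·y - 8 + 3·x)
= (72 + 36·y - 27·x + 8·x + 4·x·y - 3·x²)·(4·y - 8 + 3·x)    [distributive law]
= (72 + 36·y - 19·x + 4·x·y - 3·x²)·(4·y - 8 + 3·x)    [combine like terms]
= 288·y - 576 + 216·x + 144·y² - 288·y + 108·x·y - 76·x·y + 152·x - 57·x² + 16·x·y² - 32·x·y + 12·x²·y - 12·x²·y + 24·x² - 9·x³    [distributive law]
= -576 + 368·x + 144·y² - 33·x² + 16·x·y² - 9·x³    [combine like terms]

-576 + 368·x + 144·y² - 33·x² + 16·x·y² - 9·x³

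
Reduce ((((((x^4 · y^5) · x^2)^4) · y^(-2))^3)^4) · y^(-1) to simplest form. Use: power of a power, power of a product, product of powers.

((((((x^4 · y^5) · x^2)^4) · y^(-2))^3)^4) · y^(-1)
= (((((x^4 · y^5) · x^2)^4) · y^(-2))^12) · y^(-1)    [power of a power]
= (((((x^4 · y^5) · x^2)^4)^12) · ((y^(-2))^12)) · y^(-1)    [power of a product]
= ((((x^4 · y^5) · x^2)^48) · ((y^(-2))^12)) · y^(-1)    [power of a power]
= ((((x^4 · y^5)^48) · ((x^2)^48)) · ((y^(-2))^12)) · y^(-1)    [power of a product]
= (((((x^4)^48) · ((y^5)^48)) · ((x^2)^48)) · ((y^(-2))^12)) · y^(-1)    [power of a product]
= (((x^192 · ((y^5)^48)) · ((x^2)^48)) · ((y^(-2))^12)) · y^(-1)    [power of a power]
= (((x^192 · y^240) · ((x^2)^48)) · ((y^(-2))^12)) · y^(-1)    [power of a power]
= (((x^192 · y^240) · x^96) · ((y^(-2))^12)) · y^(-1)    [power of a power]
= (((x^192 · y^240) · x^96) · y^(-24)) · y^(-1)    [power of a power]
= x^288y^215    [product of powers]

x^288y^215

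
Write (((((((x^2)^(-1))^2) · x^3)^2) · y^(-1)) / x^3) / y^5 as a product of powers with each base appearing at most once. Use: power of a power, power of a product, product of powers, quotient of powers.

x^(-5)y^(-6)

(((((((x^2)^(-1))^2) · x^3)^2) · y^(-1)) / x^3) / y^5
= (((((((x^2)^(-1))^2)^2) · ((x^3)^2)) · y^(-1)) / x^3) / y^5    [power of a product]
= ((((((x^2)^(-1))^4) · ((x^3)^2)) · y^(-1)) / x^3) / y^5    [power of a power]
= (((((x^2)^(-4)) · ((x^3)^2)) · y^(-1)) / x^3) / y^5    [power of a power]
= (((x^(-8) · ((x^3)^2)) · y^(-1)) / x^3) / y^5    [power of a power]
= (((x^(-8) · x^6) · y^(-1)) / x^3) / y^5    [power of a power]
= ((x^(-2) · y^(-1)) / x^3) / y^5    [product of powers]
= x^(-5)y^(-6)    [quotient of powers]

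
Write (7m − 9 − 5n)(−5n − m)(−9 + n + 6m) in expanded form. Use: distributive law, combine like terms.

(7m − 9 − 5n)(−5n − m)(−9 + n + 6m)
= (−35mn − 7m^2 + 45n + 9m + 25n^2 + 5mn)(−9 + n + 6m)    [distributive law]
= (−30mn − 7m^2 + 45n + 9m + 25n^2)(−9 + n + 6m)    [combine like terms]
= 270mn − 30mn^2 − 180m^2n + 63m^2 − 7m^2n − 42m^3 − 405n + 45n^2 + 270mn − 81m + 9mn + 54m^2 − 225n^2 + 25n^3 + 150mn^2    [distributive law]
= 549mn + 120mn^2 − 187m^2n + 117m^2 − 42m^3 − 405n − 180n^2 − 81m + 25n^3    [combine like terms]

549mn + 120mn^2 − 187m^2n + 117m^2 − 42m^3 − 405n − 180n^2 − 81m + 25n^3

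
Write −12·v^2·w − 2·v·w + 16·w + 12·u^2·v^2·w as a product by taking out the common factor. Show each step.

−12·v^2·w − 2·v·w + 16·w + 12·u^2·v^2·w
= 2(−6·v^2·w − v·w + 8·w + 6·u^2·v^2·w)    [factor out 2]
= 2·w(−6·v^2 − v + 8 + 6·u^2·v^2)    [factor out w]

2·w(−6·v^2 − v + 8 + 6·u^2·v^2)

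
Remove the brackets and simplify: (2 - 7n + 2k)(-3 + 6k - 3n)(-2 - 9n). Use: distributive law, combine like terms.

12 + 24n - 12k + 42kn - 177n^2 + 432kn^2 - 189n^3 - 24k^2 - 108k^2n

(2 - 7n + 2k)(-3 + 6k - 3n)(-2 - 9n)
= (-6 + 12k - 6n + 21n - 42kn + 21n^2 - 6k + 12k^2 - 6kn)(-2 - 9n)    [distributive law]
= (-6 + 6k + 15n - 48kn + 21n^2 + 12k^2)(-2 - 9n)    [combine like terms]
= 12 + 54n - 12k - 54kn - 30n - 135n^2 + 96kn + 432kn^2 - 42n^2 - 189n^3 - 24k^2 - 108k^2n    [distributive law]
= 12 + 24n - 12k + 42kn - 177n^2 + 432kn^2 - 189n^3 - 24k^2 - 108k^2n    [combine like terms]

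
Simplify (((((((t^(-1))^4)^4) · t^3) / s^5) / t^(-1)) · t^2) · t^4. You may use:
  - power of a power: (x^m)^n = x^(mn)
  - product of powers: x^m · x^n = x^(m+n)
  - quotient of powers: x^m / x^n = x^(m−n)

(((((((t^(-1))^4)^4) · t^3) / s^5) / t^(-1)) · t^2) · t^4
= ((((((t^(-1))^16) · t^3) / s^5) / t^(-1)) · t^2) · t^4    [power of a power]
= ((((t^(-16) · t^3) / s^5) / t^(-1)) · t^2) · t^4    [power of a power]
= (((t^(-13) / s^5) / t^(-1)) · t^2) · t^4    [product of powers]
= s^(-5)t^(-6)    [quotient of powers; product of powers]

s^(-5)t^(-6)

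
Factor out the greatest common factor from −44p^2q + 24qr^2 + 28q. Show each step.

4q(−11p^2 + 6r^2 + 7)

−44p^2q + 24qr^2 + 28q
= 4(−11p^2q + 6qr^2 + 7q)    [factor out 4]
= 4q(−11p^2 + 6r^2 + 7)    [factor out q]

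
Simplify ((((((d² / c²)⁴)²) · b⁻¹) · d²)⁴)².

b⁻⁸c⁻¹²⁸d¹⁴⁴

((((((d² / c²)⁴)²) · b⁻¹) · d²)⁴)²
= (((((d² / c²)⁴)²) · b⁻¹) · d²)⁸    [power of a power]
= (((((d² / c²)⁴)²) · b⁻¹)⁸) · ((d²)⁸)    [power of a product]
= (((((d² / c²)⁴)²)⁸) · ((b⁻¹)⁸)) · ((d²)⁸)    [power of a product]
= ((((d² / c²)⁴)¹⁶) · ((b⁻¹)⁸)) · ((d²)⁸)    [power of a power]
= (((d² / c²)⁶⁴) · ((b⁻¹)⁸)) · ((d²)⁸)    [power of a power]
= ((((d²)⁶⁴) / ((c²)⁶⁴)) · ((b⁻¹)⁸)) · ((d²)⁸)    [power of a quotient]
= ((d¹²⁸ / ((c²)⁶⁴)) · ((b⁻¹)⁸)) · ((d²)⁸)    [power of a power]
= ((d¹²⁸ / c¹²⁸) · ((b⁻¹)⁸)) · ((d²)⁸)    [power of a power]
= ((d¹²⁸ / c¹²⁸) · b⁻⁸) · ((d²)⁸)    [power of a power]
= ((d¹²⁸ / c¹²⁸) · b⁻⁸) · d¹⁶    [power of a power]
= b⁻⁸c⁻¹²⁸d¹⁴⁴    [quotient of powers; product of powers]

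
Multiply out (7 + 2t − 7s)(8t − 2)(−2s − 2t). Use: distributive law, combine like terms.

(7 + 2t − 7s)(8t − 2)(−2s − 2t)
= (56t − 14 + 16t^2 − 4t − 56st + 14s)(−2s − 2t)    [distributive law]
= (52t − 14 + 16t^2 − 56st + 14s)(−2s − 2t)    [combine like terms]
= −104st − 104t^2 + 28s + 28t − 32st^2 − 32t^3 + 112s^2t + 112st^2 − 28s^2 − 28st    [distributive law]
= −132st − 104t^2 + 28s + 28t + 80st^2 − 32t^3 + 112s^2t − 28s^2    [combine like terms]

−132st − 104t^2 + 28s + 28t + 80st^2 − 32t^3 + 112s^2t − 28s^2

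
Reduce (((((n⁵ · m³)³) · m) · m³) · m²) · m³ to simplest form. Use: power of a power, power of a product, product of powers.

m¹⁸n¹⁵

(((((n⁵ · m³)³) · m) · m³) · m²) · m³
= ((((((n⁵)³) · ((m³)³)) · m) · m³) · m²) · m³    [power of a product]
= ((((n¹⁵ · ((m³)³)) · m) · m³) · m²) · m³    [power of a power]
= ((((n¹⁵ · m⁹) · m) · m³) · m²) · m³    [power of a power]
= m¹⁸n¹⁵    [product of powers]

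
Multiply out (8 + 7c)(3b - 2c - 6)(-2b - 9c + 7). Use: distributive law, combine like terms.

(8 + 7c)(3b - 2c - 6)(-2b - 9c + 7)
= (24b - 16c - 48 + 21bc - 14c² - 42c)(-2b - 9c + 7)    [distributive law]
= (24b - 58c - 48 + 21bc - 14c²)(-2b - 9c + 7)    [combine like terms]
= -48b² - 216bc + 168b + 116bc + 522c² - 406c + 96b + 432c - 336 - 42b²c - 189bc² + 147bc + 28bc² + 126c³ - 98c²    [distributive law]
= -48b² + 47bc + 264b + 424c² + 26c - 336 - 42b²c - 161bc² + 126c³    [combine like terms]

-48b² + 47bc + 264b + 424c² + 26c - 336 - 42b²c - 161bc² + 126c³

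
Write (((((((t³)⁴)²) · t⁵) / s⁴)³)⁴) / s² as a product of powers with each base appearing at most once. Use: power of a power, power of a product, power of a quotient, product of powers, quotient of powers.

(((((((t³)⁴)²) · t⁵) / s⁴)³)⁴) / s²
= ((((((t³)⁴)²) · t⁵) / s⁴)¹²) / s²    [power of a power]
= ((((((t³)⁴)²) · t⁵)¹²) / ((s⁴)¹²)) / s²    [power of a quotient]
= ((((((t³)⁴)²)¹²) · ((t⁵)¹²)) / ((s⁴)¹²)) / s²    [power of a product]
= (((((t³)⁴)²⁴) · ((t⁵)¹²)) / ((s⁴)¹²)) / s²    [power of a power]
= ((((t³)⁹⁶) · ((t⁵)¹²)) / ((s⁴)¹²)) / s²    [power of a power]
= ((t²⁸⁸ · ((t⁵)¹²)) / ((s⁴)¹²)) / s²    [power of a power]
= ((t²⁸⁸ · t⁶⁰) / ((s⁴)¹²)) / s²    [power of a power]
= (t³⁴⁸ / ((s⁴)¹²)) / s²    [product of powers]
= (t³⁴⁸ / s⁴⁸) / s²    [power of a power]
= s⁻⁵⁰·t³⁴⁸    [quotient of powers; product of powers]

s⁻⁵⁰·t³⁴⁸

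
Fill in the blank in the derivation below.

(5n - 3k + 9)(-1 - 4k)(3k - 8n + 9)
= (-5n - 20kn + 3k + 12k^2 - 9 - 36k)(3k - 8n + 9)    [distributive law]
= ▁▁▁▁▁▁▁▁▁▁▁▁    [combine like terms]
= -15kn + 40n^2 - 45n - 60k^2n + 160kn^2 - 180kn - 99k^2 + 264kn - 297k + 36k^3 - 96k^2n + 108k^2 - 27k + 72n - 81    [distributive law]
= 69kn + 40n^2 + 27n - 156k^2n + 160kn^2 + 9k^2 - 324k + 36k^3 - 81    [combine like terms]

By combine like terms:

(-5n - 20kn - 33k + 12k^2 - 9)(3k - 8n + 9)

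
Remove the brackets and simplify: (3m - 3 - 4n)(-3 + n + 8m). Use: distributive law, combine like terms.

-33m - 29mn + 24m^2 + 9 + 9n - 4n^2

(3m - 3 - 4n)(-3 + n + 8m)
= -9m + 3mn + 24m^2 + 9 - 3n - 24m + 12n - 4n^2 - 32mn    [distributive law]
= -33m - 29mn + 24m^2 + 9 + 9n - 4n^2    [combine like terms]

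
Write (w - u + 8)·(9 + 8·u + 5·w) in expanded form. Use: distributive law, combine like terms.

(w - u + 8)·(9 + 8·u + 5·w)
= 9·w + 8·u·w + 5·w^2 - 9·u - 8·u^2 - 5·u·w + 72 + 64·u + 40·w    [distributive law]
= 49·w + 3·u·w + 5·w^2 + 55·u - 8·u^2 + 72    [combine like terms]

49·w + 3·u·w + 5·w^2 + 55·u - 8·u^2 + 72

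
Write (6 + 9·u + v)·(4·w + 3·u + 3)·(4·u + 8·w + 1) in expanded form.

(6 + 9·u + v)·(4·w + 3·u + 3)·(4·u + 8·w + 1)
= (24·w + 18·u + 18 + 36·u·w + 27·u^2 + 27·u + 4·v·w + 3·u·v + 3·v)·(4·u + 8·w + 1)    [distributive law]
= (24·w + 45·u + 18 + 36·u·w + 27·u^2 + 4·v·w + 3·u·v + 3·v)·(4·u + 8·w + 1)    [combine like terms]
= 96·u·w + 192·w^2 + 24·w + 180·u^2 + 360·u·w + 45·u + 72·u + 144·w + 18 + 144·u^2·w + 288·u·w^2 + 36·u·w + 108·u^3 + 216·u^2·w + 27·u^2 + 16·u·v·w + 32·v·w^2 + 4·v·w + 12·u^2·v + 24·u·v·w + 3·u·v + 12·u·v + 24·v·w + 3·v    [distributive law]
= 492·u·w + 192·w^2 + 168·w + 207·u^2 + 117·u + 18 + 360·u^2·w + 288·u·w^2 + 108·u^3 + 40·u·v·w + 32·v·w^2 + 28·v·w + 12·u^2·v + 15·u·v + 3·v    [combine like terms]

492·u·w + 192·w^2 + 168·w + 207·u^2 + 117·u + 18 + 360·u^2·w + 288·u·w^2 + 108·u^3 + 40·u·v·w + 32·v·w^2 + 28·v·w + 12·u^2·v + 15·u·v + 3·v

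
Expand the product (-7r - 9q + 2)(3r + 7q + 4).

-21r² - 76qr - 22r - 63q² - 22q + 8

(-7r - 9q + 2)(3r + 7q + 4)
= -21r² - 49qr - 28r - 27qr - 63q² - 36q + 6r + 14q + 8    [distributive law]
= -21r² - 76qr - 22r - 63q² - 22q + 8    [combine like terms]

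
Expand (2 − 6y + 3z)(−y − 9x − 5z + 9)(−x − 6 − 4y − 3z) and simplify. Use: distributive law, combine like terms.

−196xy + 264y + 188y^2 − 62yz + 18x^2 + 90x + 199xz − 156z + 39z^2 − 108 − 222xy^2 − 24y^3 − 126y^2z − 54x^2y − 81xyz − 21yz^2 + 27x^2z + 96xz^2 + 45z^3

(2 − 6y + 3z)(−y − 9x − 5z + 9)(−x − 6 − 4y − 3z)
= (−2y − 18x − 10z + 18 + 6y^2 + 54xy + 30yz − 54y − 3yz − 27xz − 15z^2 + 27z)(−x − 6 − 4y − 3z)    [distributive law]
= (−56y − 18x + 17z + 18 + 6y^2 + 54xy + 27yz − 27xz − 15z^2)(−x − 6 − 4y − 3z)    [combine like terms]
= 56xy + 336y + 224y^2 + 168yz + 18x^2 + 108x + 72xy + 54xz − 17xz − 102z − 68yz − 51z^2 − 18x − 108 − 72y − 54z − 6xy^2 − 36y^2 − 24y^3 − 18y^2z − 54x^2y − 324xy − 216xy^2 − 162xyz − 27xyz − 162yz − 108y^2z − 81yz^2 + 27x^2z + 162xz + 108xyz + 81xz^2 + 15xz^2 + 90z^2 + 60yz^2 + 45z^3    [distributive law]
= −196xy + 264y + 188y^2 − 62yz + 18x^2 + 90x + 199xz − 156z + 39z^2 − 108 − 222xy^2 − 24y^3 − 126y^2z − 54x^2y − 81xyz − 21yz^2 + 27x^2z + 96xz^2 + 45z^3    [combine like terms]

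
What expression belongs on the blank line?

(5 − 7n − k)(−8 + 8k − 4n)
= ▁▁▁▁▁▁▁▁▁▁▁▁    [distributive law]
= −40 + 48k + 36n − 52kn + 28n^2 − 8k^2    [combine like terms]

After distributive law, the bracketed line is:

−40 + 40k − 20n + 56n − 56kn + 28n^2 + 8k − 8k^2 + 4kn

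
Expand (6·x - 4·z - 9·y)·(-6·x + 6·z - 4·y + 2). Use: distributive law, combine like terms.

-36·x^2 + 60·x·z + 30·x·y + 12·x - 24·z^2 - 38·y·z - 8·z + 36·y^2 - 18·y

(6·x - 4·z - 9·y)·(-6·x + 6·z - 4·y + 2)
= -36·x^2 + 36·x·z - 24·x·y + 12·x + 24·x·z - 24·z^2 + 16·y·z - 8·z + 54·x·y - 54·y·z + 36·y^2 - 18·y    [distributive law]
= -36·x^2 + 60·x·z + 30·x·y + 12·x - 24·z^2 - 38·y·z - 8·z + 36·y^2 - 18·y    [combine like terms]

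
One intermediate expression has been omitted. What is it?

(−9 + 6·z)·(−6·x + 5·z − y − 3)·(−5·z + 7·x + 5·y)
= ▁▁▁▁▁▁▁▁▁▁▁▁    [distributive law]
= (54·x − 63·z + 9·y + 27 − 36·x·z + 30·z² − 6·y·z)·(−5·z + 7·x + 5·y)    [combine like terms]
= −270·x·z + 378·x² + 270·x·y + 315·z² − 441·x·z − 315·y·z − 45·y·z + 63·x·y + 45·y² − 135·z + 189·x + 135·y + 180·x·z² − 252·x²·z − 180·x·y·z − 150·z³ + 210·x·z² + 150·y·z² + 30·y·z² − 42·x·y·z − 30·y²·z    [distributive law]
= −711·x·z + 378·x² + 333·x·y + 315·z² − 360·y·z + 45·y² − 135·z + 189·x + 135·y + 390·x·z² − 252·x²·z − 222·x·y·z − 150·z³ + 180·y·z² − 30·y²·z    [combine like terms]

By distributive law:

(54·x − 45·z + 9·y + 27 − 36·x·z + 30·z² − 6·y·z − 18·z)·(−5·z + 7·x + 5·y)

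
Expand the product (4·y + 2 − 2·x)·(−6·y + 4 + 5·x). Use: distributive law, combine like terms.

−24·y^2 + 4·y + 32·x·y + 8 + 2·x − 10·x^2

(4·y + 2 − 2·x)·(−6·y + 4 + 5·x)
= −24·y^2 + 16·y + 20·x·y − 12·y + 8 + 10·x + 12·x·y − 8·x − 10·x^2    [distributive law]
= −24·y^2 + 4·y + 32·x·y + 8 + 2·x − 10·x^2    [combine like terms]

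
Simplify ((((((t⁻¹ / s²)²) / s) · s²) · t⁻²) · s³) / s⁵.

((((((t⁻¹ / s²)²) / s) · s²) · t⁻²) · s³) / s⁵
= (((((((t⁻¹)²) / ((s²)²)) / s) · s²) · t⁻²) · s³) / s⁵    [power of a quotient]
= (((((t⁻² / ((s²)²)) / s) · s²) · t⁻²) · s³) / s⁵    [power of a power]
= (((((t⁻² / s⁴) / s) · s²) · t⁻²) · s³) / s⁵    [power of a power]
= s⁻⁵t⁻⁴    [quotient of powers; product of powers]

s⁻⁵t⁻⁴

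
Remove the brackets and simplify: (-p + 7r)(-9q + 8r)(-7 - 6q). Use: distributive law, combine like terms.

(-p + 7r)(-9q + 8r)(-7 - 6q)
= (9pq - 8pr - 63qr + 56r²)(-7 - 6q)    [distributive law]
= -63pq - 54pq² + 56pr + 48pqr + 441qr + 378q²r - 392r² - 336qr²    [distributive law]

-63pq - 54pq² + 56pr + 48pqr + 441qr + 378q²r - 392r² - 336qr²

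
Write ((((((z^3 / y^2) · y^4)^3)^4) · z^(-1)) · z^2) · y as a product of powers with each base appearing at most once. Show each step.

((((((z^3 / y^2) · y^4)^3)^4) · z^(-1)) · z^2) · y
= (((((z^3 / y^2) · y^4)^12) · z^(-1)) · z^2) · y    [power of a power]
= (((((z^3 / y^2)^12) · ((y^4)^12)) · z^(-1)) · z^2) · y    [power of a product]
= ((((((z^3)^12) / ((y^2)^12)) · ((y^4)^12)) · z^(-1)) · z^2) · y    [power of a quotient]
= ((((z^36 / ((y^2)^12)) · ((y^4)^12)) · z^(-1)) · z^2) · y    [power of a power]
= ((((z^36 / y^24) · ((y^4)^12)) · z^(-1)) · z^2) · y    [power of a power]
= ((((z^36 / y^24) · y^48) · z^(-1)) · z^2) · y    [power of a power]
= y^25·z^37    [quotient of powers; product of powers]

y^25·z^37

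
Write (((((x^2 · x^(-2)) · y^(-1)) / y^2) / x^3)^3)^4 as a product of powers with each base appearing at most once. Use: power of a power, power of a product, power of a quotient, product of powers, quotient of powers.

x^(-36)y^(-36)

(((((x^2 · x^(-2)) · y^(-1)) / y^2) / x^3)^3)^4
= ((((x^2 · x^(-2)) · y^(-1)) / y^2) / x^3)^12    [power of a power]
= ((((x^2 · x^(-2)) · y^(-1)) / y^2)^12) / ((x^3)^12)    [power of a quotient]
= ((((x^2 · x^(-2)) · y^(-1))^12) / ((y^2)^12)) / ((x^3)^12)    [power of a quotient]
= ((((x^2 · x^(-2))^12) · ((y^(-1))^12)) / ((y^2)^12)) / ((x^3)^12)    [power of a product]
= (((((x^2)^12) · ((x^(-2))^12)) · ((y^(-1))^12)) / ((y^2)^12)) / ((x^3)^12)    [power of a product]
= (((x^24 · ((x^(-2))^12)) · ((y^(-1))^12)) / ((y^2)^12)) / ((x^3)^12)    [power of a power]
= (((x^24 · x^(-24)) · ((y^(-1))^12)) / ((y^2)^12)) / ((x^3)^12)    [power of a power]
= ((x^0 · ((y^(-1))^12)) / ((y^2)^12)) / ((x^3)^12)    [product of powers]
= ((x^0 · y^(-12)) / ((y^2)^12)) / ((x^3)^12)    [power of a power]
= ((x^0 · y^(-12)) / y^24) / ((x^3)^12)    [power of a power]
= ((x^0 · y^(-12)) / y^24) / x^36    [power of a power]
= x^(-36)y^(-36)    [quotient of powers]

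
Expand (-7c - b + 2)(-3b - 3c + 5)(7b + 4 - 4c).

(-7c - b + 2)(-3b - 3c + 5)(7b + 4 - 4c)
= (21bc + 21c^2 - 35c + 3b^2 + 3bc - 5b - 6b - 6c + 10)(7b + 4 - 4c)    [distributive law]
= (24bc + 21c^2 - 41c + 3b^2 - 11b + 10)(7b + 4 - 4c)    [combine like terms]
= 168b^2c + 96bc - 96bc^2 + 147bc^2 + 84c^2 - 84c^3 - 287bc - 164c + 164c^2 + 21b^3 + 12b^2 - 12b^2c - 77b^2 - 44b + 44bc + 70b + 40 - 40c    [distributive law]
= 156b^2c - 147bc + 51bc^2 + 248c^2 - 84c^3 - 204c + 21b^3 - 65b^2 + 26b + 40    [combine like terms]

156b^2c - 147bc + 51bc^2 + 248c^2 - 84c^3 - 204c + 21b^3 - 65b^2 + 26b + 40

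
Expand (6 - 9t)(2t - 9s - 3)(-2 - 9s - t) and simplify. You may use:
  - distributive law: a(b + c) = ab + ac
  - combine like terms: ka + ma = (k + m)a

(6 - 9t)(2t - 9s - 3)(-2 - 9s - t)
= (12t - 54s - 18 - 18t² + 81st + 27t)(-2 - 9s - t)    [distributive law]
= (39t - 54s - 18 - 18t² + 81st)(-2 - 9s - t)    [combine like terms]
= -78t - 351st - 39t² + 108s + 486s² + 54st + 36 + 162s + 18t + 36t² + 162st² + 18t³ - 162st - 729s²t - 81st²    [distributive law]
= -60t - 459st - 3t² + 270s + 486s² + 36 + 81st² + 18t³ - 729s²t    [combine like terms]

-60t - 459st - 3t² + 270s + 486s² + 36 + 81st² + 18t³ - 729s²t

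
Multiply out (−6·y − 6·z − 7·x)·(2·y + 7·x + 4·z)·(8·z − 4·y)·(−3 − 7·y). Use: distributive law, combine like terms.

(−6·y − 6·z − 7·x)·(2·y + 7·x + 4·z)·(8·z − 4·y)·(−3 − 7·y)
= (−12·y² − 42·x·y − 24·y·z − 12·y·z − 42·x·z − 24·z² − 14·x·y − 49·x² − 28·x·z)·(8·z − 4·y)·(−3 − 7·y)    [distributive law]
= (−12·y² − 56·x·y − 36·y·z − 70·x·z − 24·z² − 49·x²)·(8·z − 4·y)·(−3 − 7·y)    [combine like terms]
= (−96·y²·z + 48·y³ − 448·x·y·z + 224·x·y² − 288·y·z² + 144·y²·z − 560·x·z² + 280·x·y·z − 192·z³ + 96·y·z² − 392·x²·z + 196·x²·y)·(−3 − 7·y)    [distributive law]
= (48·y²·z + 48·y³ − 168·x·y·z + 224·x·y² − 192·y·z² − 560·x·z² − 192·z³ − 392·x²·z + 196·x²·y)·(−3 − 7·y)    [combine like terms]
= −144·y²·z − 336·y³·z − 144·y³ − 336·y⁴ + 504·x·y·z + 1176·x·y²·z − 672·x·y² − 1568·x·y³ + 576·y·z² + 1344·y²·z² + 1680·x·z² + 3920·x·y·z² + 576·z³ + 1344·y·z³ + 1176·x²·z + 2744·x²·y·z − 588·x²·y − 1372·x²·y²    [distributive law]

−144·y²·z − 336·y³·z − 144·y³ − 336·y⁴ + 504·x·y·z + 1176·x·y²·z − 672·x·y² − 1568·x·y³ + 576·y·z² + 1344·y²·z² + 1680·x·z² + 3920·x·y·z² + 576·z³ + 1344·y·z³ + 1176·x²·z + 2744·x²·y·z − 588·x²·y − 1372·x²·y²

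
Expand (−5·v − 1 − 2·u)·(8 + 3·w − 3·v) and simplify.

−37·v − 15·v·w + 15·v^2 − 8 − 3·w − 16·u − 6·u·w + 6·u·v

(−5·v − 1 − 2·u)·(8 + 3·w − 3·v)
= −40·v − 15·v·w + 15·v^2 − 8 − 3·w + 3·v − 16·u − 6·u·w + 6·u·v    [distributive law]
= −37·v − 15·v·w + 15·v^2 − 8 − 3·w − 16·u − 6·u·w + 6·u·v    [combine like terms]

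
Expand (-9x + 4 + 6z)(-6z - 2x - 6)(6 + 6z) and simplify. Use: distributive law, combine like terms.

528xz + 252xz^2 + 108x^2 + 108x^2z + 276x - 504z - 576z^2 - 144 - 216z^3

(-9x + 4 + 6z)(-6z - 2x - 6)(6 + 6z)
= (54xz + 18x^2 + 54x - 24z - 8x - 24 - 36z^2 - 12xz - 36z)(6 + 6z)    [distributive law]
= (42xz + 18x^2 + 46x - 60z - 24 - 36z^2)(6 + 6z)    [combine like terms]
= 252xz + 252xz^2 + 108x^2 + 108x^2z + 276x + 276xz - 360z - 360z^2 - 144 - 144z - 216z^2 - 216z^3    [distributive law]
= 528xz + 252xz^2 + 108x^2 + 108x^2z + 276x - 504z - 576z^2 - 144 - 216z^3    [combine like terms]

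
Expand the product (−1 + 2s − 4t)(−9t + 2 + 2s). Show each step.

t − 2 + 2s − 26st + 4s² + 36t²

(−1 + 2s − 4t)(−9t + 2 + 2s)
= 9t − 2 − 2s − 18st + 4s + 4s² + 36t² − 8t − 8st    [distributive law]
= t − 2 + 2s − 26st + 4s² + 36t²    [combine like terms]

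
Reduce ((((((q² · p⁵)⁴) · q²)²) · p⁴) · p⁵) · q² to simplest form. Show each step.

p⁴⁹q²²

((((((q² · p⁵)⁴) · q²)²) · p⁴) · p⁵) · q²
= ((((((q² · p⁵)⁴)²) · ((q²)²)) · p⁴) · p⁵) · q²    [power of a product]
= (((((q² · p⁵)⁸) · ((q²)²)) · p⁴) · p⁵) · q²    [power of a power]
= ((((((q²)⁸) · ((p⁵)⁸)) · ((q²)²)) · p⁴) · p⁵) · q²    [power of a product]
= ((((q¹⁶ · ((p⁵)⁸)) · ((q²)²)) · p⁴) · p⁵) · q²    [power of a power]
= ((((q¹⁶ · p⁴⁰) · ((q²)²)) · p⁴) · p⁵) · q²    [power of a power]
= ((((q¹⁶ · p⁴⁰) · q⁴) · p⁴) · p⁵) · q²    [power of a power]
= p⁴⁹q²²    [product of powers]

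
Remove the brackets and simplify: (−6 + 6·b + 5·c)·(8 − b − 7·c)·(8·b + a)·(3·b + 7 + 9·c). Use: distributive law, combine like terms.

(−6 + 6·b + 5·c)·(8 − b − 7·c)·(8·b + a)·(3·b + 7 + 9·c)
= (−48 + 6·b + 42·c + 48·b − 6·b^2 − 42·b·c + 40·c − 5·b·c − 35·c^2)·(8·b + a)·(3·b + 7 + 9·c)    [distributive law]
= (−48 + 54·b + 82·c − 6·b^2 − 47·b·c − 35·c^2)·(8·b + a)·(3·b + 7 + 9·c)    [combine like terms]
= (−384·b − 48·a + 432·b^2 + 54·a·b + 656·b·c + 82·a·c − 48·b^3 − 6·a·b^2 − 376·b^2·c − 47·a·b·c − 280·b·c^2 − 35·a·c^2)·(3·b + 7 + 9·c)    [distributive law]
= −1152·b^2 − 2688·b − 3456·b·c − 144·a·b − 336·a − 432·a·c + 1296·b^3 + 3024·b^2 + 3888·b^2·c + 162·a·b^2 + 378·a·b + 486·a·b·c + 1968·b^2·c + 4592·b·c + 5904·b·c^2 + 246·a·b·c + 574·a·c + 738·a·c^2 − 144·b^4 − 336·b^3 − 432·b^3·c − 18·a·b^3 − 42·a·b^2 − 54·a·b^2·c − 1128·b^3·c − 2632·b^2·c − 3384·b^2·c^2 − 141·a·b^2·c − 329·a·b·c − 423·a·b·c^2 − 840·b^2·c^2 − 1960·b·c^2 − 2520·b·c^3 − 105·a·b·c^2 − 245·a·c^2 − 315·a·c^3    [distributive law]
= 1872·b^2 − 2688·b + 1136·b·c + 234·a·b − 336·a + 142·a·c + 960·b^3 + 3224·b^2·c + 120·a·b^2 + 403·a·b·c + 3944·b·c^2 + 493·a·c^2 − 144·b^4 − 1560·b^3·c − 18·a·b^3 − 195·a·b^2·c − 4224·b^2·c^2 − 528·a·b·c^2 − 2520·b·c^3 − 315·a·c^3    [combine like terms]

1872·b^2 − 2688·b + 1136·b·c + 234·a·b − 336·a + 142·a·c + 960·b^3 + 3224·b^2·c + 120·a·b^2 + 403·a·b·c + 3944·b·c^2 + 493·a·c^2 − 144·b^4 − 1560·b^3·c − 18·a·b^3 − 195·a·b^2·c − 4224·b^2·c^2 − 528·a·b·c^2 − 2520·b·c^3 − 315·a·c^3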